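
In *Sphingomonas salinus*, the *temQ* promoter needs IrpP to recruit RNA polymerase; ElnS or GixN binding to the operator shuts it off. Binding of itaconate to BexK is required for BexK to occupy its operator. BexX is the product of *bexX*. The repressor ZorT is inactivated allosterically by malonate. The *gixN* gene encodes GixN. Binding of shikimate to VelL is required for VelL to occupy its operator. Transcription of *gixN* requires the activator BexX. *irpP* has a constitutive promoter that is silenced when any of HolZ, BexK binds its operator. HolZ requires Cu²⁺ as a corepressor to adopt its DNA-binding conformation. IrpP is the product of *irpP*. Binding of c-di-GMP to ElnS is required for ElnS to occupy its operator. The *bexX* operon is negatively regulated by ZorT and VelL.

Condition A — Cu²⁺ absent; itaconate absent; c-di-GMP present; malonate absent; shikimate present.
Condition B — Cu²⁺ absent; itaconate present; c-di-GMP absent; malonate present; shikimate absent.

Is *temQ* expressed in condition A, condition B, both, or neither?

Condition A:
Cu²⁺ is absent, so HolZ is inactive.
Itaconate is absent, so BexK is inactive.
With no repressor bound, *irpP* is transcribed.
So IrpP is produced and active.
c-di-GMP is present, so ElnS is active.
Malonate is absent, so ZorT is active.
Shikimate is present, so VelL is active.
With repressor ZorT bound, *bexX* is not transcribed.
So BexX is not produced.
Required activator BexX is absent, so *gixN* is not transcribed.
So GixN is not produced.
With repressor ElnS bound, *temQ* is not transcribed.
→ *temQ* is OFF in A.
Condition B:
Cu²⁺ is absent, so HolZ is inactive.
Itaconate is present, so BexK is active.
With repressor BexK bound, *irpP* is not transcribed.
So IrpP is not produced.
c-di-GMP is absent, so ElnS is inactive.
Malonate is present, so ZorT is inactive.
Shikimate is absent, so VelL is inactive.
With no repressor bound, *bexX* is transcribed.
So BexX is produced and active.
No repressor is bound and BexX is active, so *gixN* is transcribed.
So GixN is produced and active.
With repressor GixN bound, *temQ* is not transcribed.
→ *temQ* is OFF in B.

neither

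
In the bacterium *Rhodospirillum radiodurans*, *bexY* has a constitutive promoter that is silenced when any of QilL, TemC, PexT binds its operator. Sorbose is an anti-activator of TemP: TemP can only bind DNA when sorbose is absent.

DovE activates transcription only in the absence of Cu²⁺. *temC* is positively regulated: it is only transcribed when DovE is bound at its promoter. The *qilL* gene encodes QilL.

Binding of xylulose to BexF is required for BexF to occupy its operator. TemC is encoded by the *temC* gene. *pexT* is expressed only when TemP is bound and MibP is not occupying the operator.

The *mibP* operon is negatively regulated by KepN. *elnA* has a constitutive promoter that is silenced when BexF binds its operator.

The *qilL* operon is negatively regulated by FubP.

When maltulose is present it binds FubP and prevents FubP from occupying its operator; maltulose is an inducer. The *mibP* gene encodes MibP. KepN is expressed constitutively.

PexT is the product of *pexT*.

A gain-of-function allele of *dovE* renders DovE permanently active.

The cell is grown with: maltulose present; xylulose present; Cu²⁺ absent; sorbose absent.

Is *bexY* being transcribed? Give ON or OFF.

OFF

Maltulose is present, so FubP is inactive.
With no repressor bound, *qilL* is transcribed.
So QilL is produced and active.
DovE is constitutively active in this strain.
No repressor is bound and DovE is active, so *temC* is transcribed.
So TemC is produced and active.
KepN is produced constitutively and is active.
With repressor KepN bound, *mibP* is not transcribed.
So MibP is not produced.
Sorbose is absent, so TemP is active.
No repressor is bound and TemP is active, so *pexT* is transcribed.
So PexT is produced and active.
With repressor QilL bound, *bexY* is not transcribed.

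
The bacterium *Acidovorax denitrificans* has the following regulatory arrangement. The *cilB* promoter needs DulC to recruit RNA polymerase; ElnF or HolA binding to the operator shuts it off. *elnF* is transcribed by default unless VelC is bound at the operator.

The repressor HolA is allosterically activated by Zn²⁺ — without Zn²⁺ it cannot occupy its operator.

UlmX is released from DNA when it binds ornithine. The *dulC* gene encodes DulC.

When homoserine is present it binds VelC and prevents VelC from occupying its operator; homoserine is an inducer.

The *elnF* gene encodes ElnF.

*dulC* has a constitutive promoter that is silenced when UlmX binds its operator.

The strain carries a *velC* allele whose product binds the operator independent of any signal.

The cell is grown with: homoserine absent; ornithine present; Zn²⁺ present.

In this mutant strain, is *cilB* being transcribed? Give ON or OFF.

VelC is constitutively active in this strain.
With repressor VelC bound, *elnF* is not transcribed.
So ElnF is not produced.
Zn²⁺ is present, so HolA is active.
Ornithine is present, so UlmX is inactive.
With no repressor bound, *dulC* is transcribed.
So DulC is produced and active.
With repressor HolA bound, *cilB* is not transcribed.

OFF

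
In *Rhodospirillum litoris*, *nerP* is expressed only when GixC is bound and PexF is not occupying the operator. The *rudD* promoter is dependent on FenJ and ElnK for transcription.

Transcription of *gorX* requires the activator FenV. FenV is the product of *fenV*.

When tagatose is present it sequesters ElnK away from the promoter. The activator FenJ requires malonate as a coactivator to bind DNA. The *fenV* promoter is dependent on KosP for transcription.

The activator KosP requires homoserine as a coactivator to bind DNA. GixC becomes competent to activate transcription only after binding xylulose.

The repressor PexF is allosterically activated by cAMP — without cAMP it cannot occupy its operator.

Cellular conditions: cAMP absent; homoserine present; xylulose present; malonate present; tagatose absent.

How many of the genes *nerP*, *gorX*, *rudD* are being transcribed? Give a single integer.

cAMP is absent, so PexF is inactive.
Xylulose is present, so GixC is active.
No repressor is bound and GixC is active, so *nerP* is transcribed.
→ *nerP* is ON.
Homoserine is present, so KosP is active.
No repressor is bound and KosP is active, so *fenV* is transcribed.
So FenV is produced and active.
No repressor is bound and FenV is active, so *gorX* is transcribed.
→ *gorX* is ON.
Malonate is present, so FenJ is active.
Tagatose is absent, so ElnK is active.
No repressor is bound and FenJ and ElnK are active, so *rudD* is transcribed.
→ *rudD* is ON.
3 of the 3 genes are transcribed.

3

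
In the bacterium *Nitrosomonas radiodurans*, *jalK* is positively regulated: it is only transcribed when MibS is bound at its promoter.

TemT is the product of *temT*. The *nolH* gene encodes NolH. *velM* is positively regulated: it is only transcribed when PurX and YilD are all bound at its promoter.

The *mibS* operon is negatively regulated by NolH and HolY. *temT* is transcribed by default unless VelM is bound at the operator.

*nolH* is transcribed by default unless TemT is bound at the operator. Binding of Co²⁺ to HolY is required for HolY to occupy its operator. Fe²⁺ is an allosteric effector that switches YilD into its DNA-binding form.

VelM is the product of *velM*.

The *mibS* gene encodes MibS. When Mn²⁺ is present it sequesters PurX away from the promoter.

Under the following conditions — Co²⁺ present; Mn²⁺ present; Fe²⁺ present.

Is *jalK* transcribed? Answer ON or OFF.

Mn²⁺ is present, so PurX is inactive.
Fe²⁺ is present, so YilD is active.
Required activator PurX is absent, so *velM* is not transcribed.
So VelM is not produced.
With no repressor bound, *temT* is transcribed.
So TemT is produced and active.
With repressor TemT bound, *nolH* is not transcribed.
So NolH is not produced.
Co²⁺ is present, so HolY is active.
With repressor HolY bound, *mibS* is not transcribed.
So MibS is not produced.
Required activator MibS is absent, so *jalK* is not transcribed.

OFF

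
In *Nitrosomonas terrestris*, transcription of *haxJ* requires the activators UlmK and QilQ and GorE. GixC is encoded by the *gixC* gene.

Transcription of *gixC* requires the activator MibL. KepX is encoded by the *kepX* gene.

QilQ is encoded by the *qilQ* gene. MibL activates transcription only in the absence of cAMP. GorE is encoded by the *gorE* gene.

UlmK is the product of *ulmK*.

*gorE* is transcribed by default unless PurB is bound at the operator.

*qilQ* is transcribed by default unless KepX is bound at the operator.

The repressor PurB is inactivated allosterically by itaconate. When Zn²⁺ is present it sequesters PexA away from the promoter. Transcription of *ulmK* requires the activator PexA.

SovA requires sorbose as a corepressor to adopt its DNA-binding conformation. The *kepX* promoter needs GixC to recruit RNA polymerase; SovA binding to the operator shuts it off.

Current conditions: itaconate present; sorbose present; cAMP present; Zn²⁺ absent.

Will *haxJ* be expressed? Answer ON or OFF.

Zn²⁺ is absent, so PexA is active.
No repressor is bound and PexA is active, so *ulmK* is transcribed.
So UlmK is produced and active.
cAMP is present, so MibL is inactive.
Required activator MibL is absent, so *gixC* is not transcribed.
So GixC is not produced.
Sorbose is present, so SovA is active.
With repressor SovA bound, *kepX* is not transcribed.
So KepX is not produced.
With no repressor bound, *qilQ* is transcribed.
So QilQ is produced and active.
Itaconate is present, so PurB is inactive.
With no repressor bound, *gorE* is transcribed.
So GorE is produced and active.
No repressor is bound and UlmK and QilQ and GorE are active, so *haxJ* is transcribed.

ON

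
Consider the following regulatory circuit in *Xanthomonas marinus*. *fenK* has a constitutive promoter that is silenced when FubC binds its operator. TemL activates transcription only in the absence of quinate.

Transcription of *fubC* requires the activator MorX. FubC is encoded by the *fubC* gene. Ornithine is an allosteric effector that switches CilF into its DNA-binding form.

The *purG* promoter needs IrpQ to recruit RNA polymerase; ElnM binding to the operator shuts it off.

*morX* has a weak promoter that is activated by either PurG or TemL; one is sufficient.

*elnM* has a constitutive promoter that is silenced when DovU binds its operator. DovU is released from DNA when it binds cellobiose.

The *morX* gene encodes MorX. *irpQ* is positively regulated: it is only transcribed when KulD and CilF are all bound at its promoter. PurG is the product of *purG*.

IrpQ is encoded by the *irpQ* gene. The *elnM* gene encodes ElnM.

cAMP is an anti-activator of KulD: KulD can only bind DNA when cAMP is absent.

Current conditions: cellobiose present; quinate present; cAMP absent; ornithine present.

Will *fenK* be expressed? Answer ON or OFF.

ON

cAMP is absent, so KulD is active.
Ornithine is present, so CilF is active.
No repressor is bound and KulD and CilF are active, so *irpQ* is transcribed.
So IrpQ is produced and active.
Cellobiose is present, so DovU is inactive.
With no repressor bound, *elnM* is transcribed.
So ElnM is produced and active.
With repressor ElnM bound, *purG* is not transcribed.
So PurG is not produced.
Quinate is present, so TemL is inactive.
No activator is available at the *morX* promoter, so *morX* is not transcribed.
So MorX is not produced.
Required activator MorX is absent, so *fubC* is not transcribed.
So FubC is not produced.
With no repressor bound, *fenK* is transcribed.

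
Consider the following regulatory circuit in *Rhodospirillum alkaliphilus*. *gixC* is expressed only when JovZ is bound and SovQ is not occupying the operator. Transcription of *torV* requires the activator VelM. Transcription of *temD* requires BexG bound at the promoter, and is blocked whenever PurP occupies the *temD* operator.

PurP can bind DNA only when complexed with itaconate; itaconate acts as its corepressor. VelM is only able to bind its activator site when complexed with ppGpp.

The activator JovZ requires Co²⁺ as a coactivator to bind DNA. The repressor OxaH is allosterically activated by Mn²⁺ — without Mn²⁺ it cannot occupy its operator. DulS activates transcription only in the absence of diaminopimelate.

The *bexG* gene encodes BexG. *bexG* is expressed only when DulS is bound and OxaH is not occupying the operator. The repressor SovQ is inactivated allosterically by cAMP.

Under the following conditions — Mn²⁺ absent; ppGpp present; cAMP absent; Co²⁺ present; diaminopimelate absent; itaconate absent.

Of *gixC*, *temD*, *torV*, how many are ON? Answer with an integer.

Co²⁺ is present, so JovZ is active.
cAMP is absent, so SovQ is active.
With repressor SovQ bound, *gixC* is not transcribed.
→ *gixC* is OFF.
Itaconate is absent, so PurP is inactive.
Mn²⁺ is absent, so OxaH is inactive.
Diaminopimelate is absent, so DulS is active.
No repressor is bound and DulS is active, so *bexG* is transcribed.
So BexG is produced and active.
No repressor is bound and BexG is active, so *temD* is transcribed.
→ *temD* is ON.
ppGpp is present, so VelM is active.
No repressor is bound and VelM is active, so *torV* is transcribed.
→ *torV* is ON.
2 of the 3 genes are transcribed.

2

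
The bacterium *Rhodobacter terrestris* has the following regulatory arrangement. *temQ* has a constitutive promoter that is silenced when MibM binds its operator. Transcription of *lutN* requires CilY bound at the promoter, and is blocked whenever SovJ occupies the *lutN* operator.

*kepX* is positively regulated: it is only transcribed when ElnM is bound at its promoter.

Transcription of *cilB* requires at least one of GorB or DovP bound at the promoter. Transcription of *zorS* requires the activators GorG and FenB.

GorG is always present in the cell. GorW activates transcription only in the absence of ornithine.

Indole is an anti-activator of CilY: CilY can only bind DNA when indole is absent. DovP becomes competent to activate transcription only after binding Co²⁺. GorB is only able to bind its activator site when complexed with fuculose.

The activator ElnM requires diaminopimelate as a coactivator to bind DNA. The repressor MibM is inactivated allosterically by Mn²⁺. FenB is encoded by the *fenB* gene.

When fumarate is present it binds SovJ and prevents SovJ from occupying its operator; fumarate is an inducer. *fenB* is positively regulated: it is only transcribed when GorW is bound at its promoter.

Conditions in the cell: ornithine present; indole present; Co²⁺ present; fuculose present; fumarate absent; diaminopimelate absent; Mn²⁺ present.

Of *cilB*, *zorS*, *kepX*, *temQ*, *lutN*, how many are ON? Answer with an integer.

Fuculose is present, so GorB is active.
Co²⁺ is present, so DovP is active.
Activator GorB is present, so *cilB* is transcribed.
→ *cilB* is ON.
GorG is produced constitutively and is active.
Ornithine is present, so GorW is inactive.
Required activator GorW is absent, so *fenB* is not transcribed.
So FenB is not produced.
Required activator FenB is absent, so *zorS* is not transcribed.
→ *zorS* is OFF.
Diaminopimelate is absent, so ElnM is inactive.
Required activator ElnM is absent, so *kepX* is not transcribed.
→ *kepX* is OFF.
Mn²⁺ is present, so MibM is inactive.
With no repressor bound, *temQ* is transcribed.
→ *temQ* is ON.
Indole is present, so CilY is inactive.
Fumarate is absent, so SovJ is active.
With repressor SovJ bound, *lutN* is not transcribed.
→ *lutN* is OFF.
2 of the 5 genes are transcribed.

2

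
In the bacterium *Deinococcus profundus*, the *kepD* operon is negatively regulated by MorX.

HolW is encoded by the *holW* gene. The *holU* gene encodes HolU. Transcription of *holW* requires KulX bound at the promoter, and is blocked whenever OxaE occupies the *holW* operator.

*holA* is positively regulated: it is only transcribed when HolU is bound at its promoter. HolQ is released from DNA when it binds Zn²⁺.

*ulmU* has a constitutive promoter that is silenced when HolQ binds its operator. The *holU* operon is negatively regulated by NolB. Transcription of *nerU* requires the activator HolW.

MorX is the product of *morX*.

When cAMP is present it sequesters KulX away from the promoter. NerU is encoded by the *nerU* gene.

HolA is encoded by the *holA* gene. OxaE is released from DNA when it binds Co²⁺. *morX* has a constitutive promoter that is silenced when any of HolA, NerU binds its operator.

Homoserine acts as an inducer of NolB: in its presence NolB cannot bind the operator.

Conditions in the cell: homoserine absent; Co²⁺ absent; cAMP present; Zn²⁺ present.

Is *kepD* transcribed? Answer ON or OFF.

Homoserine is absent, so NolB is active.
With repressor NolB bound, *holU* is not transcribed.
So HolU is not produced.
Required activator HolU is absent, so *holA* is not transcribed.
So HolA is not produced.
Co²⁺ is absent, so OxaE is active.
cAMP is present, so KulX is inactive.
With repressor OxaE bound, *holW* is not transcribed.
So HolW is not produced.
Required activator HolW is absent, so *nerU* is not transcribed.
So NerU is not produced.
With no repressor bound, *morX* is transcribed.
So MorX is produced and active.
With repressor MorX bound, *kepD* is not transcribed.

OFF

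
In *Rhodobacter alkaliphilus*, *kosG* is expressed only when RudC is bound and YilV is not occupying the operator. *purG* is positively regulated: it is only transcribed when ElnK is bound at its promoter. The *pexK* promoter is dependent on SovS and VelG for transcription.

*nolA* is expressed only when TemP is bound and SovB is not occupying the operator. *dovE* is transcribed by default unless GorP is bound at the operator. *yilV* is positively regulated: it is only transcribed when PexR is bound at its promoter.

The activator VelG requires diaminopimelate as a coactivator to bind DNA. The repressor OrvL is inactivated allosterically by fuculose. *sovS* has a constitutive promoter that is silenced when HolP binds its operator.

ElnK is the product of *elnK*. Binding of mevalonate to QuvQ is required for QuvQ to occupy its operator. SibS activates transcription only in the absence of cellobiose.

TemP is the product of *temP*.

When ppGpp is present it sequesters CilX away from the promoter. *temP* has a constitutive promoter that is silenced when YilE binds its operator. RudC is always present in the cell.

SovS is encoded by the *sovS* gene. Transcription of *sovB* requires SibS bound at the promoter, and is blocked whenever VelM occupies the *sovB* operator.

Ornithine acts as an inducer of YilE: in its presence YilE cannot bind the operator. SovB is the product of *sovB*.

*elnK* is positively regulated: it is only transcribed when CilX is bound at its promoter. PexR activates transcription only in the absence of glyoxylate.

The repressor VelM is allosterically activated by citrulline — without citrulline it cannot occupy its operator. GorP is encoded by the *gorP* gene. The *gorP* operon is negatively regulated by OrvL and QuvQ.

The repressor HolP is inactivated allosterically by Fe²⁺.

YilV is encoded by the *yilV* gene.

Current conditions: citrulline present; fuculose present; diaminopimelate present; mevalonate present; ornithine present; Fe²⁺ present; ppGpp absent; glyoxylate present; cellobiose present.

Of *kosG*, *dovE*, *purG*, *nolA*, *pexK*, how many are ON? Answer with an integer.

Glyoxylate is present, so PexR is inactive.
Required activator PexR is absent, so *yilV* is not transcribed.
So YilV is not produced.
RudC is produced constitutively and is active.
No repressor is bound and RudC is active, so *kosG* is transcribed.
→ *kosG* is ON.
Fuculose is present, so OrvL is inactive.
Mevalonate is present, so QuvQ is active.
With repressor QuvQ bound, *gorP* is not transcribed.
So GorP is not produced.
With no repressor bound, *dovE* is transcribed.
→ *dovE* is ON.
ppGpp is absent, so CilX is active.
No repressor is bound and CilX is active, so *elnK* is transcribed.
So ElnK is produced and active.
No repressor is bound and ElnK is active, so *purG* is transcribed.
→ *purG* is ON.
Ornithine is present, so YilE is inactive.
With no repressor bound, *temP* is transcribed.
So TemP is produced and active.
Citrulline is present, so VelM is active.
Cellobiose is present, so SibS is inactive.
With repressor VelM bound, *sovB* is not transcribed.
So SovB is not produced.
No repressor is bound and TemP is active, so *nolA* is transcribed.
→ *nolA* is ON.
Fe²⁺ is present, so HolP is inactive.
With no repressor bound, *sovS* is transcribed.
So SovS is produced and active.
Diaminopimelate is present, so VelG is active.
No repressor is bound and SovS and VelG are active, so *pexK* is transcribed.
→ *pexK* is ON.
5 of the 5 genes are transcribed.

5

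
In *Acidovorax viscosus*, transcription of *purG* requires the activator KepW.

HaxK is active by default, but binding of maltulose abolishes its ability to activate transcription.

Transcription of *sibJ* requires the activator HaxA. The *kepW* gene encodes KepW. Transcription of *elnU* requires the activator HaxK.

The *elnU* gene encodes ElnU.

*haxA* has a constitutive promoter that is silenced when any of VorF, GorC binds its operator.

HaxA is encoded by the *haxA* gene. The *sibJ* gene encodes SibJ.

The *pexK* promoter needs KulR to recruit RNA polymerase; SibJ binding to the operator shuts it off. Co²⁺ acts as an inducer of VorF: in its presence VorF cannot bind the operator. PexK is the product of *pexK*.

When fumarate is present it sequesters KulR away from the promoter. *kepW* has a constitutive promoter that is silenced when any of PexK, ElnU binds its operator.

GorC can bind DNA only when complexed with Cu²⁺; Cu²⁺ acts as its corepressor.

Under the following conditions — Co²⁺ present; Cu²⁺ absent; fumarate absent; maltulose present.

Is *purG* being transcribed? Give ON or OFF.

Co²⁺ is present, so VorF is inactive.
Cu²⁺ is absent, so GorC is inactive.
With no repressor bound, *haxA* is transcribed.
So HaxA is produced and active.
No repressor is bound and HaxA is active, so *sibJ* is transcribed.
So SibJ is produced and active.
Fumarate is absent, so KulR is active.
With repressor SibJ bound, *pexK* is not transcribed.
So PexK is not produced.
Maltulose is present, so HaxK is inactive.
Required activator HaxK is absent, so *elnU* is not transcribed.
So ElnU is not produced.
With no repressor bound, *kepW* is transcribed.
So KepW is produced and active.
No repressor is bound and KepW is active, so *purG* is transcribed.

ON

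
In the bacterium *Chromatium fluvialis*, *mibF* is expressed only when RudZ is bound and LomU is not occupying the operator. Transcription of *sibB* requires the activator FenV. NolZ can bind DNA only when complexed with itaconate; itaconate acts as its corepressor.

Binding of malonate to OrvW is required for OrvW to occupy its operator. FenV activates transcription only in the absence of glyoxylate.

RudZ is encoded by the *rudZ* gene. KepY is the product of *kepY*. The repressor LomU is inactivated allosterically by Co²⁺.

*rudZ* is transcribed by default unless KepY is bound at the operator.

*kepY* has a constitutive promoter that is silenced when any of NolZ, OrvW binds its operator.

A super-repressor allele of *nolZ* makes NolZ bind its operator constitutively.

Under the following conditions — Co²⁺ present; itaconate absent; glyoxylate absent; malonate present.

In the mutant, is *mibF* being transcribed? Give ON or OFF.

NolZ is constitutively active in this strain.
Malonate is present, so OrvW is active.
With repressor NolZ bound, *kepY* is not transcribed.
So KepY is not produced.
With no repressor bound, *rudZ* is transcribed.
So RudZ is produced and active.
Co²⁺ is present, so LomU is inactive.
No repressor is bound and RudZ is active, so *mibF* is transcribed.

ON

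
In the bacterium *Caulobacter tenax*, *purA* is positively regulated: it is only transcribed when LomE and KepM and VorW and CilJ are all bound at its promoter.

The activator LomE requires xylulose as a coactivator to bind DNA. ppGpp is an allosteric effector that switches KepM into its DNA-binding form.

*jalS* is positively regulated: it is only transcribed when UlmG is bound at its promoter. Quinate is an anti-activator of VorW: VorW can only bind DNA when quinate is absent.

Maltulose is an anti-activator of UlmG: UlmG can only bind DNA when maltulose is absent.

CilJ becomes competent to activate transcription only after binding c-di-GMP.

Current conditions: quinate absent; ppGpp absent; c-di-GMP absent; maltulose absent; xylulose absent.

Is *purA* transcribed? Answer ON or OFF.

Xylulose is absent, so LomE is inactive.
ppGpp is absent, so KepM is inactive.
Quinate is absent, so VorW is active.
c-di-GMP is absent, so CilJ is inactive.
Required activator LomE is absent, so *purA* is not transcribed.

OFF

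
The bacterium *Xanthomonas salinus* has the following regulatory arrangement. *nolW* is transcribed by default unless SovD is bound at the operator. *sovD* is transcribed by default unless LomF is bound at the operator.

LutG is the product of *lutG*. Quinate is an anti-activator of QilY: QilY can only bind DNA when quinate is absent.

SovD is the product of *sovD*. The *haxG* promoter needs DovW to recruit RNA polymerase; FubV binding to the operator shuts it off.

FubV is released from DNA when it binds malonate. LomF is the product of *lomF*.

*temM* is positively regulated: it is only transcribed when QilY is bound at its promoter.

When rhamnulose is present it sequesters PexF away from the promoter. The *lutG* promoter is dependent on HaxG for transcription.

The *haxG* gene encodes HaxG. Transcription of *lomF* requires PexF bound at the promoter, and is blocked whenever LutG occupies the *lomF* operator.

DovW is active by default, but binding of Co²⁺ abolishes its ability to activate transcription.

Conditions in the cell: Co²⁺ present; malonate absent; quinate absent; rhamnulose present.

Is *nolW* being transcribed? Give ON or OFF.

OFF

Co²⁺ is present, so DovW is inactive.
Malonate is absent, so FubV is active.
With repressor FubV bound, *haxG* is not transcribed.
So HaxG is not produced.
Required activator HaxG is absent, so *lutG* is not transcribed.
So LutG is not produced.
Rhamnulose is present, so PexF is inactive.
Required activator PexF is absent, so *lomF* is not transcribed.
So LomF is not produced.
With no repressor bound, *sovD* is transcribed.
So SovD is produced and active.
With repressor SovD bound, *nolW* is not transcribed.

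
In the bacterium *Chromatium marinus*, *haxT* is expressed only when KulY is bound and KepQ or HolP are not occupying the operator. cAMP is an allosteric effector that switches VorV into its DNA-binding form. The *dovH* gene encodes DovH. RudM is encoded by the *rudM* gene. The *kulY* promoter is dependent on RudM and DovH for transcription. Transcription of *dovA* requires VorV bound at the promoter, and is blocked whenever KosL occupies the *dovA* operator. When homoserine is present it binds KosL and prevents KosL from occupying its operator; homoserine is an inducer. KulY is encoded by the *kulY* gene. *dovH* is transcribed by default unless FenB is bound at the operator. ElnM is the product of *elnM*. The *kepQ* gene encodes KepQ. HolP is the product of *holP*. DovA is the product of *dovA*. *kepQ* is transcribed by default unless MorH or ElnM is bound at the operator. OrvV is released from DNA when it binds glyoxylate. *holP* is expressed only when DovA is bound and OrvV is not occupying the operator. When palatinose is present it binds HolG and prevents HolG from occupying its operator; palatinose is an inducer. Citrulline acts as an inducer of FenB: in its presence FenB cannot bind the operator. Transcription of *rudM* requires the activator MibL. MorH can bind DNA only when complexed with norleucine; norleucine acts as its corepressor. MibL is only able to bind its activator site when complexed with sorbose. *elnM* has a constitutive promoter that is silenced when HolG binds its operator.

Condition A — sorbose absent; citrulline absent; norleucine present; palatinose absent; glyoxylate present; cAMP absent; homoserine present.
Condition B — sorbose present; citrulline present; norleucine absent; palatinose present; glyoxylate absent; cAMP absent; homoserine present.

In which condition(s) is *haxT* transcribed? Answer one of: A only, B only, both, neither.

Condition A:
Sorbose is absent, so MibL is inactive.
Required activator MibL is absent, so *rudM* is not transcribed.
So RudM is not produced.
Citrulline is absent, so FenB is active.
With repressor FenB bound, *dovH* is not transcribed.
So DovH is not produced.
Required activator RudM is absent, so *kulY* is not transcribed.
So KulY is not produced.
Norleucine is present, so MorH is active.
Palatinose is absent, so HolG is active.
With repressor HolG bound, *elnM* is not transcribed.
So ElnM is not produced.
With repressor MorH bound, *kepQ* is not transcribed.
So KepQ is not produced.
Glyoxylate is present, so OrvV is inactive.
cAMP is absent, so VorV is inactive.
Homoserine is present, so KosL is inactive.
Required activator VorV is absent, so *dovA* is not transcribed.
So DovA is not produced.
Required activator DovA is absent, so *holP* is not transcribed.
So HolP is not produced.
Required activator KulY is absent, so *haxT* is not transcribed.
→ *haxT* is OFF in A.
Condition B:
Sorbose is present, so MibL is active.
No repressor is bound and MibL is active, so *rudM* is transcribed.
So RudM is produced and active.
Citrulline is present, so FenB is inactive.
With no repressor bound, *dovH* is transcribed.
So DovH is produced and active.
No repressor is bound and RudM and DovH are active, so *kulY* is transcribed.
So KulY is produced and active.
Norleucine is absent, so MorH is inactive.
Palatinose is present, so HolG is inactive.
With no repressor bound, *elnM* is transcribed.
So ElnM is produced and active.
With repressor ElnM bound, *kepQ* is not transcribed.
So KepQ is not produced.
Glyoxylate is absent, so OrvV is active.
cAMP is absent, so VorV is inactive.
Homoserine is present, so KosL is inactive.
Required activator VorV is absent, so *dovA* is not transcribed.
So DovA is not produced.
With repressor OrvV bound, *holP* is not transcribed.
So HolP is not produced.
No repressor is bound and KulY is active, so *haxT* is transcribed.
→ *haxT* is ON in B.

B only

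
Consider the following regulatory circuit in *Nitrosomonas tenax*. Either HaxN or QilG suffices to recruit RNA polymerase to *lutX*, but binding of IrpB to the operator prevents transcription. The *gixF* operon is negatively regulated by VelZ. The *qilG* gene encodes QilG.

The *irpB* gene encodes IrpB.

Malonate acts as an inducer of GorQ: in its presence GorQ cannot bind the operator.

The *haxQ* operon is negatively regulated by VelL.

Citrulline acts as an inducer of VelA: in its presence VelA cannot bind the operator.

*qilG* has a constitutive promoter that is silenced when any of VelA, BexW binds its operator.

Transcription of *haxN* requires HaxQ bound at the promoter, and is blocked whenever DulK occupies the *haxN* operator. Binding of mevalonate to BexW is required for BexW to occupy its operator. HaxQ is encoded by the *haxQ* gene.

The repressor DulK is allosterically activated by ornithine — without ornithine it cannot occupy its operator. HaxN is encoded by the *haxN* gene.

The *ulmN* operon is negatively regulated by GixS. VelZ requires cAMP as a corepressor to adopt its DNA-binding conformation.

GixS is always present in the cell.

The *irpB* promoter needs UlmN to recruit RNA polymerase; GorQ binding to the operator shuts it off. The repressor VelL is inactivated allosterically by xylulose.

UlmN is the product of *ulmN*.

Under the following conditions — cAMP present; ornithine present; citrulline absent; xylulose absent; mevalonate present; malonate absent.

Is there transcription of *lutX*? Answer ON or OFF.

OFF

Xylulose is absent, so VelL is active.
With repressor VelL bound, *haxQ* is not transcribed.
So HaxQ is not produced.
Ornithine is present, so DulK is active.
With repressor DulK bound, *haxN* is not transcribed.
So HaxN is not produced.
GixS is produced constitutively and is active.
With repressor GixS bound, *ulmN* is not transcribed.
So UlmN is not produced.
Malonate is absent, so GorQ is active.
With repressor GorQ bound, *irpB* is not transcribed.
So IrpB is not produced.
Citrulline is absent, so VelA is active.
Mevalonate is present, so BexW is active.
With repressor VelA bound, *qilG* is not transcribed.
So QilG is not produced.
No activator is available at the *lutX* promoter, so *lutX* is not transcribed.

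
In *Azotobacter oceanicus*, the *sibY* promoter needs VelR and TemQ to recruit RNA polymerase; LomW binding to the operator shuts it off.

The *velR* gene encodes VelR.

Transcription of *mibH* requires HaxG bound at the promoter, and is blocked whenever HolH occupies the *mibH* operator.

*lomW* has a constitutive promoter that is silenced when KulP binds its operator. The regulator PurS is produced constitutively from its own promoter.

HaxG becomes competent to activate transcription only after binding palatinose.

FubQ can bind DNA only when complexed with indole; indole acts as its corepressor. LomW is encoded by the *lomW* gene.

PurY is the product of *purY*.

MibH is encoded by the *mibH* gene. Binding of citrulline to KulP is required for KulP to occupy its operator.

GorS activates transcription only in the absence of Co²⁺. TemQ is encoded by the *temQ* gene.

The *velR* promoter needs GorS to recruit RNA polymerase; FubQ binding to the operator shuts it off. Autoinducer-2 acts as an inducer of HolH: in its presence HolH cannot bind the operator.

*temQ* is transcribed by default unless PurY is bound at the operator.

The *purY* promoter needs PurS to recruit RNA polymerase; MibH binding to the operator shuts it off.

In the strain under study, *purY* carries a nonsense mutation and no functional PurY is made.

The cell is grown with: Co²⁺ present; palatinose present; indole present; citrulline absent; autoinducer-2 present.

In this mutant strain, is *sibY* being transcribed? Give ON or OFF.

OFF

Indole is present, so FubQ is active.
Co²⁺ is present, so GorS is inactive.
With repressor FubQ bound, *velR* is not transcribed.
So VelR is not produced.
PurY is non-functional in this strain, so it has no effect.
With no repressor bound, *temQ* is transcribed.
So TemQ is produced and active.
Citrulline is absent, so KulP is inactive.
With no repressor bound, *lomW* is transcribed.
So LomW is produced and active.
With repressor LomW bound, *sibY* is not transcribed.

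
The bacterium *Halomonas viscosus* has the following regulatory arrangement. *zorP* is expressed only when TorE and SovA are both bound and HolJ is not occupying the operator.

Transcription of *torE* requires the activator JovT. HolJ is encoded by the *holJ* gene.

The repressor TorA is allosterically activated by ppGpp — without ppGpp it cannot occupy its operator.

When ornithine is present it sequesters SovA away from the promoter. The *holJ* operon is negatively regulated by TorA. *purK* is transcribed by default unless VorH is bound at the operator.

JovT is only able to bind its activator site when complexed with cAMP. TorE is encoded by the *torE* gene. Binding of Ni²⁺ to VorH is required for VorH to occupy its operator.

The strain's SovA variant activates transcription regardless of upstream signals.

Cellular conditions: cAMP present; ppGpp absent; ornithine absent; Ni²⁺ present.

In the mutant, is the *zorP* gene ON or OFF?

cAMP is present, so JovT is active.
No repressor is bound and JovT is active, so *torE* is transcribed.
So TorE is produced and active.
SovA is constitutively active in this strain.
ppGpp is absent, so TorA is inactive.
With no repressor bound, *holJ* is transcribed.
So HolJ is produced and active.
With repressor HolJ bound, *zorP* is not transcribed.

OFF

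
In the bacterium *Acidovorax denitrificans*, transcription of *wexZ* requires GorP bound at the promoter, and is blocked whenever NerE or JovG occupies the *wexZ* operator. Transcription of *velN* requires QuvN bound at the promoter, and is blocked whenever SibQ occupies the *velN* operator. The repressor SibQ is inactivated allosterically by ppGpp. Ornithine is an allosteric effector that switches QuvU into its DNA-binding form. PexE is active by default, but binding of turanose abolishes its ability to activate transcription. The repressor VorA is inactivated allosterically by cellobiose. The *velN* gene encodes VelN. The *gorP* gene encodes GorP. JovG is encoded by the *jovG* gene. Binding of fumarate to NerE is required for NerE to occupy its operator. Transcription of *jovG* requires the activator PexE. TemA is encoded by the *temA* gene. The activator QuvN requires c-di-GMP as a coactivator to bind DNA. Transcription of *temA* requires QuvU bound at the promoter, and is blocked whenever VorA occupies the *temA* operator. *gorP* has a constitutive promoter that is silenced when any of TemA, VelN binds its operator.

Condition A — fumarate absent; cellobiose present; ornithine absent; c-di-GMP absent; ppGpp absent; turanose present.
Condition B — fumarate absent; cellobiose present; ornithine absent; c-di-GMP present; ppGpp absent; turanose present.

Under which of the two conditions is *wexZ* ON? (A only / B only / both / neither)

Condition A:
Fumarate is absent, so NerE is inactive.
Cellobiose is present, so VorA is inactive.
Ornithine is absent, so QuvU is inactive.
Required activator QuvU is absent, so *temA* is not transcribed.
So TemA is not produced.
c-di-GMP is absent, so QuvN is inactive.
ppGpp is absent, so SibQ is active.
With repressor SibQ bound, *velN* is not transcribed.
So VelN is not produced.
With no repressor bound, *gorP* is transcribed.
So GorP is produced and active.
Turanose is present, so PexE is inactive.
Required activator PexE is absent, so *jovG* is not transcribed.
So JovG is not produced.
No repressor is bound and GorP is active, so *wexZ* is transcribed.
→ *wexZ* is ON in A.
Condition B:
Fumarate is absent, so NerE is inactive.
Cellobiose is present, so VorA is inactive.
Ornithine is absent, so QuvU is inactive.
Required activator QuvU is absent, so *temA* is not transcribed.
So TemA is not produced.
c-di-GMP is present, so QuvN is active.
ppGpp is absent, so SibQ is active.
With repressor SibQ bound, *velN* is not transcribed.
So VelN is not produced.
With no repressor bound, *gorP* is transcribed.
So GorP is produced and active.
Turanose is present, so PexE is inactive.
Required activator PexE is absent, so *jovG* is not transcribed.
So JovG is not produced.
No repressor is bound and GorP is active, so *wexZ* is transcribed.
→ *wexZ* is ON in B.

both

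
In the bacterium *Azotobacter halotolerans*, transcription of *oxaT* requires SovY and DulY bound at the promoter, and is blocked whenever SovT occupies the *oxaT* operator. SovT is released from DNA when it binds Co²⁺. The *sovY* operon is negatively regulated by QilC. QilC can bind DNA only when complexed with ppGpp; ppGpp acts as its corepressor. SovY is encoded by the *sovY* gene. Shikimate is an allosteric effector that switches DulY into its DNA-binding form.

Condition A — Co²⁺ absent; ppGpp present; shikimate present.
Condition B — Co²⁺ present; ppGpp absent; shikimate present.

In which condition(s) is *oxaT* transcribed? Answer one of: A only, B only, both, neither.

Condition A:
Co²⁺ is absent, so SovT is active.
ppGpp is present, so QilC is active.
With repressor QilC bound, *sovY* is not transcribed.
So SovY is not produced.
Shikimate is present, so DulY is active.
With repressor SovT bound, *oxaT* is not transcribed.
→ *oxaT* is OFF in A.
Condition B:
Co²⁺ is present, so SovT is inactive.
ppGpp is absent, so QilC is inactive.
With no repressor bound, *sovY* is transcribed.
So SovY is produced and active.
Shikimate is present, so DulY is active.
No repressor is bound and SovY and DulY are active, so *oxaT* is transcribed.
→ *oxaT* is ON in B.

B only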